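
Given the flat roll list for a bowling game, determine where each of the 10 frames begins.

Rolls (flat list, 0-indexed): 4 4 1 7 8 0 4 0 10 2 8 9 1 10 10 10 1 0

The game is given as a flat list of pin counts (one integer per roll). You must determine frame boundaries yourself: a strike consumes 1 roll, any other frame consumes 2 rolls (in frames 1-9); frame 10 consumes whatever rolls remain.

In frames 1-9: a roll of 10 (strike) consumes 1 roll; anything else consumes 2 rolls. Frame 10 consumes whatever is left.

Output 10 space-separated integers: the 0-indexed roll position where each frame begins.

Answer: 0 2 4 6 8 9 11 13 14 15

Derivation:
Frame 1 starts at roll index 0: rolls=4,4 (sum=8), consumes 2 rolls
Frame 2 starts at roll index 2: rolls=1,7 (sum=8), consumes 2 rolls
Frame 3 starts at roll index 4: rolls=8,0 (sum=8), consumes 2 rolls
Frame 4 starts at roll index 6: rolls=4,0 (sum=4), consumes 2 rolls
Frame 5 starts at roll index 8: roll=10 (strike), consumes 1 roll
Frame 6 starts at roll index 9: rolls=2,8 (sum=10), consumes 2 rolls
Frame 7 starts at roll index 11: rolls=9,1 (sum=10), consumes 2 rolls
Frame 8 starts at roll index 13: roll=10 (strike), consumes 1 roll
Frame 9 starts at roll index 14: roll=10 (strike), consumes 1 roll
Frame 10 starts at roll index 15: 3 remaining rolls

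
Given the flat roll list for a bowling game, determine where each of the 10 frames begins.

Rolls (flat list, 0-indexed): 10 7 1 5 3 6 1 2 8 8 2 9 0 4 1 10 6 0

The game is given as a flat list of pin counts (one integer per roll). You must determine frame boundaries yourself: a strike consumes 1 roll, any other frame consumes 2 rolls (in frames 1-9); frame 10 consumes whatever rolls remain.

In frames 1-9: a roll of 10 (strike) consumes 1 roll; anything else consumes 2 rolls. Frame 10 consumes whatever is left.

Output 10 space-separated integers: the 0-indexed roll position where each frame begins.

Answer: 0 1 3 5 7 9 11 13 15 16

Derivation:
Frame 1 starts at roll index 0: roll=10 (strike), consumes 1 roll
Frame 2 starts at roll index 1: rolls=7,1 (sum=8), consumes 2 rolls
Frame 3 starts at roll index 3: rolls=5,3 (sum=8), consumes 2 rolls
Frame 4 starts at roll index 5: rolls=6,1 (sum=7), consumes 2 rolls
Frame 5 starts at roll index 7: rolls=2,8 (sum=10), consumes 2 rolls
Frame 6 starts at roll index 9: rolls=8,2 (sum=10), consumes 2 rolls
Frame 7 starts at roll index 11: rolls=9,0 (sum=9), consumes 2 rolls
Frame 8 starts at roll index 13: rolls=4,1 (sum=5), consumes 2 rolls
Frame 9 starts at roll index 15: roll=10 (strike), consumes 1 roll
Frame 10 starts at roll index 16: 2 remaining rolls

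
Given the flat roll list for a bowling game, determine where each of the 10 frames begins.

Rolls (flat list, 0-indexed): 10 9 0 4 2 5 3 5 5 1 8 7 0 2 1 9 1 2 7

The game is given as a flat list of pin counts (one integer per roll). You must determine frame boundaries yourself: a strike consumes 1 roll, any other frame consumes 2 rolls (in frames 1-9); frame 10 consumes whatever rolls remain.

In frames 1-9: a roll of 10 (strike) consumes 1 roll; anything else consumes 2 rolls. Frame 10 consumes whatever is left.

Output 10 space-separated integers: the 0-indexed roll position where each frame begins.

Frame 1 starts at roll index 0: roll=10 (strike), consumes 1 roll
Frame 2 starts at roll index 1: rolls=9,0 (sum=9), consumes 2 rolls
Frame 3 starts at roll index 3: rolls=4,2 (sum=6), consumes 2 rolls
Frame 4 starts at roll index 5: rolls=5,3 (sum=8), consumes 2 rolls
Frame 5 starts at roll index 7: rolls=5,5 (sum=10), consumes 2 rolls
Frame 6 starts at roll index 9: rolls=1,8 (sum=9), consumes 2 rolls
Frame 7 starts at roll index 11: rolls=7,0 (sum=7), consumes 2 rolls
Frame 8 starts at roll index 13: rolls=2,1 (sum=3), consumes 2 rolls
Frame 9 starts at roll index 15: rolls=9,1 (sum=10), consumes 2 rolls
Frame 10 starts at roll index 17: 2 remaining rolls

Answer: 0 1 3 5 7 9 11 13 15 17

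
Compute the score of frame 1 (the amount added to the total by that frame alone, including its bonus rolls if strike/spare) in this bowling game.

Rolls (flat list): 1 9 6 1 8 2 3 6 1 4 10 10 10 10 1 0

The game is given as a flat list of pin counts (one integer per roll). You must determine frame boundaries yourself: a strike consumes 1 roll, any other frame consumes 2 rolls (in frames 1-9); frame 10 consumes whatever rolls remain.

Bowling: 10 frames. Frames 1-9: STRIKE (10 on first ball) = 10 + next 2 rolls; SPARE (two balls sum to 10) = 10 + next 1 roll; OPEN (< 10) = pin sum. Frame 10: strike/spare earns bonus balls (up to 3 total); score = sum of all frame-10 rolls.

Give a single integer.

Frame 1: SPARE (1+9=10). 10 + next roll (6) = 16. Cumulative: 16
Frame 2: OPEN (6+1=7). Cumulative: 23
Frame 3: SPARE (8+2=10). 10 + next roll (3) = 13. Cumulative: 36

Answer: 16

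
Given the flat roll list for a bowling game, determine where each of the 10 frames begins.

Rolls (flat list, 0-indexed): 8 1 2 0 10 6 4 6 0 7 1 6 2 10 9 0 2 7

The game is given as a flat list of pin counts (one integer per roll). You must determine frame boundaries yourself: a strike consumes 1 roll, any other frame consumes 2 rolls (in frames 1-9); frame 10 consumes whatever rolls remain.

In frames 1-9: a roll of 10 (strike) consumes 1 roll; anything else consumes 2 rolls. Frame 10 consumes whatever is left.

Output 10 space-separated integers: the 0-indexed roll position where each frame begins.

Answer: 0 2 4 5 7 9 11 13 14 16

Derivation:
Frame 1 starts at roll index 0: rolls=8,1 (sum=9), consumes 2 rolls
Frame 2 starts at roll index 2: rolls=2,0 (sum=2), consumes 2 rolls
Frame 3 starts at roll index 4: roll=10 (strike), consumes 1 roll
Frame 4 starts at roll index 5: rolls=6,4 (sum=10), consumes 2 rolls
Frame 5 starts at roll index 7: rolls=6,0 (sum=6), consumes 2 rolls
Frame 6 starts at roll index 9: rolls=7,1 (sum=8), consumes 2 rolls
Frame 7 starts at roll index 11: rolls=6,2 (sum=8), consumes 2 rolls
Frame 8 starts at roll index 13: roll=10 (strike), consumes 1 roll
Frame 9 starts at roll index 14: rolls=9,0 (sum=9), consumes 2 rolls
Frame 10 starts at roll index 16: 2 remaining rolls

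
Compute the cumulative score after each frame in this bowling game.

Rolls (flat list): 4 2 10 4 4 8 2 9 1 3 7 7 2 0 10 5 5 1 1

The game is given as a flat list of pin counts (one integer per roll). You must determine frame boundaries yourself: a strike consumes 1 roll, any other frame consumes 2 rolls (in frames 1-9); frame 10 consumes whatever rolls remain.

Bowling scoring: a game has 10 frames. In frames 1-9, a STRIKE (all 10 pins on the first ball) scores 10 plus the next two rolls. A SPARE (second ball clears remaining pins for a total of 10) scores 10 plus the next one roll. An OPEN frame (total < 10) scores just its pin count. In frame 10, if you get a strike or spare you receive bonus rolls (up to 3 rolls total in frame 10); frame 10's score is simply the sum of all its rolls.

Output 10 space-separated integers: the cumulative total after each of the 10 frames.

Frame 1: OPEN (4+2=6). Cumulative: 6
Frame 2: STRIKE. 10 + next two rolls (4+4) = 18. Cumulative: 24
Frame 3: OPEN (4+4=8). Cumulative: 32
Frame 4: SPARE (8+2=10). 10 + next roll (9) = 19. Cumulative: 51
Frame 5: SPARE (9+1=10). 10 + next roll (3) = 13. Cumulative: 64
Frame 6: SPARE (3+7=10). 10 + next roll (7) = 17. Cumulative: 81
Frame 7: OPEN (7+2=9). Cumulative: 90
Frame 8: SPARE (0+10=10). 10 + next roll (5) = 15. Cumulative: 105
Frame 9: SPARE (5+5=10). 10 + next roll (1) = 11. Cumulative: 116
Frame 10: OPEN. Sum of all frame-10 rolls (1+1) = 2. Cumulative: 118

Answer: 6 24 32 51 64 81 90 105 116 118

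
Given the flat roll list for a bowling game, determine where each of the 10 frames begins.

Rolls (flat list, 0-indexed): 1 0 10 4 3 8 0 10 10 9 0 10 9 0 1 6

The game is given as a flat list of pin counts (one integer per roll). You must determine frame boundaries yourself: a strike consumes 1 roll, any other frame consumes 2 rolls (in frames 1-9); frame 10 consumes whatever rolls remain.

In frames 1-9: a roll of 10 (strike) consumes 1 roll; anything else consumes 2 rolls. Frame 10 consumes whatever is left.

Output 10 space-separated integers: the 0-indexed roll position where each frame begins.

Frame 1 starts at roll index 0: rolls=1,0 (sum=1), consumes 2 rolls
Frame 2 starts at roll index 2: roll=10 (strike), consumes 1 roll
Frame 3 starts at roll index 3: rolls=4,3 (sum=7), consumes 2 rolls
Frame 4 starts at roll index 5: rolls=8,0 (sum=8), consumes 2 rolls
Frame 5 starts at roll index 7: roll=10 (strike), consumes 1 roll
Frame 6 starts at roll index 8: roll=10 (strike), consumes 1 roll
Frame 7 starts at roll index 9: rolls=9,0 (sum=9), consumes 2 rolls
Frame 8 starts at roll index 11: roll=10 (strike), consumes 1 roll
Frame 9 starts at roll index 12: rolls=9,0 (sum=9), consumes 2 rolls
Frame 10 starts at roll index 14: 2 remaining rolls

Answer: 0 2 3 5 7 8 9 11 12 14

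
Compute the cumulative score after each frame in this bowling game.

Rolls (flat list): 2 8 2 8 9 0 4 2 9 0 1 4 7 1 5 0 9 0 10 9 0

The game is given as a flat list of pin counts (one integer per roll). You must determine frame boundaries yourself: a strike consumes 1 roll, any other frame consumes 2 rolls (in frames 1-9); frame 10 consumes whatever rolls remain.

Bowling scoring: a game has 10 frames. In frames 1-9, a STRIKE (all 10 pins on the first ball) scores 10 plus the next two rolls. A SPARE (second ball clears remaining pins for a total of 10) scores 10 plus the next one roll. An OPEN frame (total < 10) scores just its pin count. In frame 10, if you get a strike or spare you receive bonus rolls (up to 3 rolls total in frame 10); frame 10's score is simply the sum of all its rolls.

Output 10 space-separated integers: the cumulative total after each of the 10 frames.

Frame 1: SPARE (2+8=10). 10 + next roll (2) = 12. Cumulative: 12
Frame 2: SPARE (2+8=10). 10 + next roll (9) = 19. Cumulative: 31
Frame 3: OPEN (9+0=9). Cumulative: 40
Frame 4: OPEN (4+2=6). Cumulative: 46
Frame 5: OPEN (9+0=9). Cumulative: 55
Frame 6: OPEN (1+4=5). Cumulative: 60
Frame 7: OPEN (7+1=8). Cumulative: 68
Frame 8: OPEN (5+0=5). Cumulative: 73
Frame 9: OPEN (9+0=9). Cumulative: 82
Frame 10: STRIKE. Sum of all frame-10 rolls (10+9+0) = 19. Cumulative: 101

Answer: 12 31 40 46 55 60 68 73 82 101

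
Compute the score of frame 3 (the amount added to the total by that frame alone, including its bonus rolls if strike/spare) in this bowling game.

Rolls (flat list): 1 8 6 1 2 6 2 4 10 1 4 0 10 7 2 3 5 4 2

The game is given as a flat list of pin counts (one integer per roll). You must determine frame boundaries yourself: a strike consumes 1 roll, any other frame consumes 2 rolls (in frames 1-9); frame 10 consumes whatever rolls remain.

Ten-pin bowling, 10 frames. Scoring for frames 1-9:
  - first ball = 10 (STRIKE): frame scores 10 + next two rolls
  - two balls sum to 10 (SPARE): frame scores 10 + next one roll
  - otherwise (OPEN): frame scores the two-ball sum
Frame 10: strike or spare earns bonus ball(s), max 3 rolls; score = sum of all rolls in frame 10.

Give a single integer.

Answer: 8

Derivation:
Frame 1: OPEN (1+8=9). Cumulative: 9
Frame 2: OPEN (6+1=7). Cumulative: 16
Frame 3: OPEN (2+6=8). Cumulative: 24
Frame 4: OPEN (2+4=6). Cumulative: 30
Frame 5: STRIKE. 10 + next two rolls (1+4) = 15. Cumulative: 45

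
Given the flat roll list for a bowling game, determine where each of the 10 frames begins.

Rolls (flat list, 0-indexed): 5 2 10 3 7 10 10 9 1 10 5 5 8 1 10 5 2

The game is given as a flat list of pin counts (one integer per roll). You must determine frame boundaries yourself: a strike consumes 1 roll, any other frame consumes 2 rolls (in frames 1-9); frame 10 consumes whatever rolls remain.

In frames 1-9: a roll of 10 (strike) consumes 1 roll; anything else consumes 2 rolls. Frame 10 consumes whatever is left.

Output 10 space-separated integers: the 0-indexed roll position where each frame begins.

Frame 1 starts at roll index 0: rolls=5,2 (sum=7), consumes 2 rolls
Frame 2 starts at roll index 2: roll=10 (strike), consumes 1 roll
Frame 3 starts at roll index 3: rolls=3,7 (sum=10), consumes 2 rolls
Frame 4 starts at roll index 5: roll=10 (strike), consumes 1 roll
Frame 5 starts at roll index 6: roll=10 (strike), consumes 1 roll
Frame 6 starts at roll index 7: rolls=9,1 (sum=10), consumes 2 rolls
Frame 7 starts at roll index 9: roll=10 (strike), consumes 1 roll
Frame 8 starts at roll index 10: rolls=5,5 (sum=10), consumes 2 rolls
Frame 9 starts at roll index 12: rolls=8,1 (sum=9), consumes 2 rolls
Frame 10 starts at roll index 14: 3 remaining rolls

Answer: 0 2 3 5 6 7 9 10 12 14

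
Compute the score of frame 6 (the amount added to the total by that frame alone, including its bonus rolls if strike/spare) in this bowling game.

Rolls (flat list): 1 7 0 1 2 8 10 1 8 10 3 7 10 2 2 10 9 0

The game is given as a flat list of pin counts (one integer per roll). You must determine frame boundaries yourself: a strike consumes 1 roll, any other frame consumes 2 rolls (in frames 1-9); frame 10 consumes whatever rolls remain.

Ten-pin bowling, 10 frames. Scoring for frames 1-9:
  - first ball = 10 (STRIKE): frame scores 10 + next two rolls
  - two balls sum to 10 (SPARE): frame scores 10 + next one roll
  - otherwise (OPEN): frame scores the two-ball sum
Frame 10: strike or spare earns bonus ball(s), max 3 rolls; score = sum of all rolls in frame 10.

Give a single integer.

Frame 1: OPEN (1+7=8). Cumulative: 8
Frame 2: OPEN (0+1=1). Cumulative: 9
Frame 3: SPARE (2+8=10). 10 + next roll (10) = 20. Cumulative: 29
Frame 4: STRIKE. 10 + next two rolls (1+8) = 19. Cumulative: 48
Frame 5: OPEN (1+8=9). Cumulative: 57
Frame 6: STRIKE. 10 + next two rolls (3+7) = 20. Cumulative: 77
Frame 7: SPARE (3+7=10). 10 + next roll (10) = 20. Cumulative: 97
Frame 8: STRIKE. 10 + next two rolls (2+2) = 14. Cumulative: 111

Answer: 20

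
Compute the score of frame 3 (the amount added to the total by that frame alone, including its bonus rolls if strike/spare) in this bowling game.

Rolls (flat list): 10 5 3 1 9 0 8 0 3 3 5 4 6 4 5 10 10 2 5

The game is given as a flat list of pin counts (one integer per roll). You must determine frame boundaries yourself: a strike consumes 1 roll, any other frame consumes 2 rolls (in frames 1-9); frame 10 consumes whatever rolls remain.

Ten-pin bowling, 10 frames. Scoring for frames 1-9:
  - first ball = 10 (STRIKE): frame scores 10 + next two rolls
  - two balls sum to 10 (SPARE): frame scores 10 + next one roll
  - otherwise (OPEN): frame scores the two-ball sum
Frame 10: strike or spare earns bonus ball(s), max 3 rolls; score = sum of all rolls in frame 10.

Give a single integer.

Frame 1: STRIKE. 10 + next two rolls (5+3) = 18. Cumulative: 18
Frame 2: OPEN (5+3=8). Cumulative: 26
Frame 3: SPARE (1+9=10). 10 + next roll (0) = 10. Cumulative: 36
Frame 4: OPEN (0+8=8). Cumulative: 44
Frame 5: OPEN (0+3=3). Cumulative: 47

Answer: 10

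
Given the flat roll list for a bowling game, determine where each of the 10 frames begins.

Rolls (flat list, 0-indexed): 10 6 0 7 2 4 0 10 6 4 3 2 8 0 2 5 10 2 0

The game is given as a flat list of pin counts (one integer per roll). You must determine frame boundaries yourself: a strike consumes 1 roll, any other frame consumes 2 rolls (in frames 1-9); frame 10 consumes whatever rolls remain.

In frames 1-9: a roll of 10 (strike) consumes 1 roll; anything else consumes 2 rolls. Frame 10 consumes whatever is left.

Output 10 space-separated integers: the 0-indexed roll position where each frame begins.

Answer: 0 1 3 5 7 8 10 12 14 16

Derivation:
Frame 1 starts at roll index 0: roll=10 (strike), consumes 1 roll
Frame 2 starts at roll index 1: rolls=6,0 (sum=6), consumes 2 rolls
Frame 3 starts at roll index 3: rolls=7,2 (sum=9), consumes 2 rolls
Frame 4 starts at roll index 5: rolls=4,0 (sum=4), consumes 2 rolls
Frame 5 starts at roll index 7: roll=10 (strike), consumes 1 roll
Frame 6 starts at roll index 8: rolls=6,4 (sum=10), consumes 2 rolls
Frame 7 starts at roll index 10: rolls=3,2 (sum=5), consumes 2 rolls
Frame 8 starts at roll index 12: rolls=8,0 (sum=8), consumes 2 rolls
Frame 9 starts at roll index 14: rolls=2,5 (sum=7), consumes 2 rolls
Frame 10 starts at roll index 16: 3 remaining rolls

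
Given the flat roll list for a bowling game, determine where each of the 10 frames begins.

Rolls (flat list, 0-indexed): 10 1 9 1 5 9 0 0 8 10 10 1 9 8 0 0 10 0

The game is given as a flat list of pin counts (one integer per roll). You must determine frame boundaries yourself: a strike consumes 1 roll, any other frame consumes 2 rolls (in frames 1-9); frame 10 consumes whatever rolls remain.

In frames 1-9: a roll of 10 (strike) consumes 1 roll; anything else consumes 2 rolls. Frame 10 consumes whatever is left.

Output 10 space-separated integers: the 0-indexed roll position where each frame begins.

Answer: 0 1 3 5 7 9 10 11 13 15

Derivation:
Frame 1 starts at roll index 0: roll=10 (strike), consumes 1 roll
Frame 2 starts at roll index 1: rolls=1,9 (sum=10), consumes 2 rolls
Frame 3 starts at roll index 3: rolls=1,5 (sum=6), consumes 2 rolls
Frame 4 starts at roll index 5: rolls=9,0 (sum=9), consumes 2 rolls
Frame 5 starts at roll index 7: rolls=0,8 (sum=8), consumes 2 rolls
Frame 6 starts at roll index 9: roll=10 (strike), consumes 1 roll
Frame 7 starts at roll index 10: roll=10 (strike), consumes 1 roll
Frame 8 starts at roll index 11: rolls=1,9 (sum=10), consumes 2 rolls
Frame 9 starts at roll index 13: rolls=8,0 (sum=8), consumes 2 rolls
Frame 10 starts at roll index 15: 3 remaining rolls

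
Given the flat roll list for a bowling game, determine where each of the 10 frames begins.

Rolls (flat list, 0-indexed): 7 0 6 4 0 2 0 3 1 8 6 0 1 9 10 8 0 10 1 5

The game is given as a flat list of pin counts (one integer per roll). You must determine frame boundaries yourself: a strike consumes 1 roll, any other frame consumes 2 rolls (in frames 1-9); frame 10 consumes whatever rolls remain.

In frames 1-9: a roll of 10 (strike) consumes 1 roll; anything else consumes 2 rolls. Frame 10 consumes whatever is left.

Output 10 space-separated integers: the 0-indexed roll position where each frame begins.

Frame 1 starts at roll index 0: rolls=7,0 (sum=7), consumes 2 rolls
Frame 2 starts at roll index 2: rolls=6,4 (sum=10), consumes 2 rolls
Frame 3 starts at roll index 4: rolls=0,2 (sum=2), consumes 2 rolls
Frame 4 starts at roll index 6: rolls=0,3 (sum=3), consumes 2 rolls
Frame 5 starts at roll index 8: rolls=1,8 (sum=9), consumes 2 rolls
Frame 6 starts at roll index 10: rolls=6,0 (sum=6), consumes 2 rolls
Frame 7 starts at roll index 12: rolls=1,9 (sum=10), consumes 2 rolls
Frame 8 starts at roll index 14: roll=10 (strike), consumes 1 roll
Frame 9 starts at roll index 15: rolls=8,0 (sum=8), consumes 2 rolls
Frame 10 starts at roll index 17: 3 remaining rolls

Answer: 0 2 4 6 8 10 12 14 15 17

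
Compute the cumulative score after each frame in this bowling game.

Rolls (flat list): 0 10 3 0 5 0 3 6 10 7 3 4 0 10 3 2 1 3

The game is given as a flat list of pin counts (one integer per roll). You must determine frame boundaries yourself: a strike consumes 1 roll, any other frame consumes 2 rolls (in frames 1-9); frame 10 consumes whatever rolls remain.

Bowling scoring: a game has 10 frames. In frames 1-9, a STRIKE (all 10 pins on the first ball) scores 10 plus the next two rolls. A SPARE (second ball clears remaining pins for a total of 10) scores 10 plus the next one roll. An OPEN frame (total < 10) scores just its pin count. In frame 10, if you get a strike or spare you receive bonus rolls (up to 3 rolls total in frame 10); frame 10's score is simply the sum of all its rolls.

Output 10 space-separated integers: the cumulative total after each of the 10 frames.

Answer: 13 16 21 30 50 64 68 83 88 92

Derivation:
Frame 1: SPARE (0+10=10). 10 + next roll (3) = 13. Cumulative: 13
Frame 2: OPEN (3+0=3). Cumulative: 16
Frame 3: OPEN (5+0=5). Cumulative: 21
Frame 4: OPEN (3+6=9). Cumulative: 30
Frame 5: STRIKE. 10 + next two rolls (7+3) = 20. Cumulative: 50
Frame 6: SPARE (7+3=10). 10 + next roll (4) = 14. Cumulative: 64
Frame 7: OPEN (4+0=4). Cumulative: 68
Frame 8: STRIKE. 10 + next two rolls (3+2) = 15. Cumulative: 83
Frame 9: OPEN (3+2=5). Cumulative: 88
Frame 10: OPEN. Sum of all frame-10 rolls (1+3) = 4. Cumulative: 92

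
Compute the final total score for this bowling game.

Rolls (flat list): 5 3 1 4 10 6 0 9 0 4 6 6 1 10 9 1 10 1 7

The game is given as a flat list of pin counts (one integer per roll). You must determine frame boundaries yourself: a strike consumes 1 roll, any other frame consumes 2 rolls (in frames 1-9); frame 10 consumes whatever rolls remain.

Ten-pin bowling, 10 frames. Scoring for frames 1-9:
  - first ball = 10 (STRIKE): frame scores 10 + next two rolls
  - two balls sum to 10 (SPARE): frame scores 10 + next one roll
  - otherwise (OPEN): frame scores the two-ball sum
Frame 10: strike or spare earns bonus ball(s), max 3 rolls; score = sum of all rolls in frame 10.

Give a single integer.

Answer: 125

Derivation:
Frame 1: OPEN (5+3=8). Cumulative: 8
Frame 2: OPEN (1+4=5). Cumulative: 13
Frame 3: STRIKE. 10 + next two rolls (6+0) = 16. Cumulative: 29
Frame 4: OPEN (6+0=6). Cumulative: 35
Frame 5: OPEN (9+0=9). Cumulative: 44
Frame 6: SPARE (4+6=10). 10 + next roll (6) = 16. Cumulative: 60
Frame 7: OPEN (6+1=7). Cumulative: 67
Frame 8: STRIKE. 10 + next two rolls (9+1) = 20. Cumulative: 87
Frame 9: SPARE (9+1=10). 10 + next roll (10) = 20. Cumulative: 107
Frame 10: STRIKE. Sum of all frame-10 rolls (10+1+7) = 18. Cumulative: 125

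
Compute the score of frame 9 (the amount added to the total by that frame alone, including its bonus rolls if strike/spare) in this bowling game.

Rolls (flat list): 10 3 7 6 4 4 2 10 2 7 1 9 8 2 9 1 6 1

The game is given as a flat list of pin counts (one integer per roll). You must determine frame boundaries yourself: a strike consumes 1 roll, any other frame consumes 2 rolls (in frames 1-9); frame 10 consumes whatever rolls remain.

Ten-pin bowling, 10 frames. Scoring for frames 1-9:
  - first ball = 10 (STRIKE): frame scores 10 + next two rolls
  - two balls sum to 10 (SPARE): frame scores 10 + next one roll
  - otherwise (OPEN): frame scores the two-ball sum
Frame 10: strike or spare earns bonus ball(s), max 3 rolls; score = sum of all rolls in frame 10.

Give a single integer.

Answer: 16

Derivation:
Frame 1: STRIKE. 10 + next two rolls (3+7) = 20. Cumulative: 20
Frame 2: SPARE (3+7=10). 10 + next roll (6) = 16. Cumulative: 36
Frame 3: SPARE (6+4=10). 10 + next roll (4) = 14. Cumulative: 50
Frame 4: OPEN (4+2=6). Cumulative: 56
Frame 5: STRIKE. 10 + next two rolls (2+7) = 19. Cumulative: 75
Frame 6: OPEN (2+7=9). Cumulative: 84
Frame 7: SPARE (1+9=10). 10 + next roll (8) = 18. Cumulative: 102
Frame 8: SPARE (8+2=10). 10 + next roll (9) = 19. Cumulative: 121
Frame 9: SPARE (9+1=10). 10 + next roll (6) = 16. Cumulative: 137
Frame 10: OPEN. Sum of all frame-10 rolls (6+1) = 7. Cumulative: 144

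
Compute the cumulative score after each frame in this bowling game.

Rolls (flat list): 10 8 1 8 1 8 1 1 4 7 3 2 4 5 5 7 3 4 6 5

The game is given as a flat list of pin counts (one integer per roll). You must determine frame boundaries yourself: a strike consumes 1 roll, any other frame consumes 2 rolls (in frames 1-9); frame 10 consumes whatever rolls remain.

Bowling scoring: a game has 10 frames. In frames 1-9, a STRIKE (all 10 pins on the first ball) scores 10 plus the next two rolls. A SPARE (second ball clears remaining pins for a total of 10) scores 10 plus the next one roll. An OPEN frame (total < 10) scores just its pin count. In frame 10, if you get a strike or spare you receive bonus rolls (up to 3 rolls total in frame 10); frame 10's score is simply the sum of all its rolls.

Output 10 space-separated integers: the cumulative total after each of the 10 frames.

Frame 1: STRIKE. 10 + next two rolls (8+1) = 19. Cumulative: 19
Frame 2: OPEN (8+1=9). Cumulative: 28
Frame 3: OPEN (8+1=9). Cumulative: 37
Frame 4: OPEN (8+1=9). Cumulative: 46
Frame 5: OPEN (1+4=5). Cumulative: 51
Frame 6: SPARE (7+3=10). 10 + next roll (2) = 12. Cumulative: 63
Frame 7: OPEN (2+4=6). Cumulative: 69
Frame 8: SPARE (5+5=10). 10 + next roll (7) = 17. Cumulative: 86
Frame 9: SPARE (7+3=10). 10 + next roll (4) = 14. Cumulative: 100
Frame 10: SPARE. Sum of all frame-10 rolls (4+6+5) = 15. Cumulative: 115

Answer: 19 28 37 46 51 63 69 86 100 115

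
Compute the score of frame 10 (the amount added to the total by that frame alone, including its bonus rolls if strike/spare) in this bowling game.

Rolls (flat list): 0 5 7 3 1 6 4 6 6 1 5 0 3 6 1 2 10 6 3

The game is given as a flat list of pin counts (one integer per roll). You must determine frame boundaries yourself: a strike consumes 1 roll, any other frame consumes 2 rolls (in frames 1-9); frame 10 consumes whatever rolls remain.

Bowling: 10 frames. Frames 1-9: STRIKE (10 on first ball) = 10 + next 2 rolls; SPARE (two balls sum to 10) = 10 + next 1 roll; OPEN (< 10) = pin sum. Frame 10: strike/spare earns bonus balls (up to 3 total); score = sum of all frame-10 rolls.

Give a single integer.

Answer: 9

Derivation:
Frame 1: OPEN (0+5=5). Cumulative: 5
Frame 2: SPARE (7+3=10). 10 + next roll (1) = 11. Cumulative: 16
Frame 3: OPEN (1+6=7). Cumulative: 23
Frame 4: SPARE (4+6=10). 10 + next roll (6) = 16. Cumulative: 39
Frame 5: OPEN (6+1=7). Cumulative: 46
Frame 6: OPEN (5+0=5). Cumulative: 51
Frame 7: OPEN (3+6=9). Cumulative: 60
Frame 8: OPEN (1+2=3). Cumulative: 63
Frame 9: STRIKE. 10 + next two rolls (6+3) = 19. Cumulative: 82
Frame 10: OPEN. Sum of all frame-10 rolls (6+3) = 9. Cumulative: 91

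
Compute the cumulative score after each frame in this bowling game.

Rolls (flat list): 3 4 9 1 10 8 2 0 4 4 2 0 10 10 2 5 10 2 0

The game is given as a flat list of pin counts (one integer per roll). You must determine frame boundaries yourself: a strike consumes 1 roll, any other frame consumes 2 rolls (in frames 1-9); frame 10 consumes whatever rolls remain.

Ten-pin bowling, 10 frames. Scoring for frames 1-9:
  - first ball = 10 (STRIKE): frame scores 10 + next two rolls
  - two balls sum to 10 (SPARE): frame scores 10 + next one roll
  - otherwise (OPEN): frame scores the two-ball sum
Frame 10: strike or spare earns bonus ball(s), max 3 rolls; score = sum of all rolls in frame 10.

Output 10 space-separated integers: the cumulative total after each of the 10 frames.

Frame 1: OPEN (3+4=7). Cumulative: 7
Frame 2: SPARE (9+1=10). 10 + next roll (10) = 20. Cumulative: 27
Frame 3: STRIKE. 10 + next two rolls (8+2) = 20. Cumulative: 47
Frame 4: SPARE (8+2=10). 10 + next roll (0) = 10. Cumulative: 57
Frame 5: OPEN (0+4=4). Cumulative: 61
Frame 6: OPEN (4+2=6). Cumulative: 67
Frame 7: SPARE (0+10=10). 10 + next roll (10) = 20. Cumulative: 87
Frame 8: STRIKE. 10 + next two rolls (2+5) = 17. Cumulative: 104
Frame 9: OPEN (2+5=7). Cumulative: 111
Frame 10: STRIKE. Sum of all frame-10 rolls (10+2+0) = 12. Cumulative: 123

Answer: 7 27 47 57 61 67 87 104 111 123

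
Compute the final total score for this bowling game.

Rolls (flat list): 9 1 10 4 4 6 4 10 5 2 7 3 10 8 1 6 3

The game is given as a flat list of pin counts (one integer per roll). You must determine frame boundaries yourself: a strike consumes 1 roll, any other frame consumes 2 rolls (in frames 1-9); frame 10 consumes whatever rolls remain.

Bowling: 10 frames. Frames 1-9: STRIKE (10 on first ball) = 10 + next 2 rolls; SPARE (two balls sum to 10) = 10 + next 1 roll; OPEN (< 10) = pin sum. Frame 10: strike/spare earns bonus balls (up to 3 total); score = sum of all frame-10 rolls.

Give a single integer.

Answer: 147

Derivation:
Frame 1: SPARE (9+1=10). 10 + next roll (10) = 20. Cumulative: 20
Frame 2: STRIKE. 10 + next two rolls (4+4) = 18. Cumulative: 38
Frame 3: OPEN (4+4=8). Cumulative: 46
Frame 4: SPARE (6+4=10). 10 + next roll (10) = 20. Cumulative: 66
Frame 5: STRIKE. 10 + next two rolls (5+2) = 17. Cumulative: 83
Frame 6: OPEN (5+2=7). Cumulative: 90
Frame 7: SPARE (7+3=10). 10 + next roll (10) = 20. Cumulative: 110
Frame 8: STRIKE. 10 + next two rolls (8+1) = 19. Cumulative: 129
Frame 9: OPEN (8+1=9). Cumulative: 138
Frame 10: OPEN. Sum of all frame-10 rolls (6+3) = 9. Cumulative: 147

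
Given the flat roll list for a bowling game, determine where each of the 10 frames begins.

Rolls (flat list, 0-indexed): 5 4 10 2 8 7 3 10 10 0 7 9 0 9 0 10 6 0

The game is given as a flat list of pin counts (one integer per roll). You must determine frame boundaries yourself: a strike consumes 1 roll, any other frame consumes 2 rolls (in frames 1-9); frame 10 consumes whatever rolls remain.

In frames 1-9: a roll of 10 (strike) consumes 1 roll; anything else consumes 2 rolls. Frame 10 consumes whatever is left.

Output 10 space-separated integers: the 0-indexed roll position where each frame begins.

Answer: 0 2 3 5 7 8 9 11 13 15

Derivation:
Frame 1 starts at roll index 0: rolls=5,4 (sum=9), consumes 2 rolls
Frame 2 starts at roll index 2: roll=10 (strike), consumes 1 roll
Frame 3 starts at roll index 3: rolls=2,8 (sum=10), consumes 2 rolls
Frame 4 starts at roll index 5: rolls=7,3 (sum=10), consumes 2 rolls
Frame 5 starts at roll index 7: roll=10 (strike), consumes 1 roll
Frame 6 starts at roll index 8: roll=10 (strike), consumes 1 roll
Frame 7 starts at roll index 9: rolls=0,7 (sum=7), consumes 2 rolls
Frame 8 starts at roll index 11: rolls=9,0 (sum=9), consumes 2 rolls
Frame 9 starts at roll index 13: rolls=9,0 (sum=9), consumes 2 rolls
Frame 10 starts at roll index 15: 3 remaining rolls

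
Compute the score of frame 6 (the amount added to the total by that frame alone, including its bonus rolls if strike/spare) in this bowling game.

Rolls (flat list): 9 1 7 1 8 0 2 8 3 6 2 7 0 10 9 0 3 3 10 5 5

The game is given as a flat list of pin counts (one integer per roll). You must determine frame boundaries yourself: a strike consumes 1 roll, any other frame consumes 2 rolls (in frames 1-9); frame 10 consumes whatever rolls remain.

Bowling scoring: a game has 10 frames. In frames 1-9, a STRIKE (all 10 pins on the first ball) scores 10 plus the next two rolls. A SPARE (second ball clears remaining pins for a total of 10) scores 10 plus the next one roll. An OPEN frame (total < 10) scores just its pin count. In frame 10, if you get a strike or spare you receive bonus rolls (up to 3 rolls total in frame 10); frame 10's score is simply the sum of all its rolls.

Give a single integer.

Answer: 9

Derivation:
Frame 1: SPARE (9+1=10). 10 + next roll (7) = 17. Cumulative: 17
Frame 2: OPEN (7+1=8). Cumulative: 25
Frame 3: OPEN (8+0=8). Cumulative: 33
Frame 4: SPARE (2+8=10). 10 + next roll (3) = 13. Cumulative: 46
Frame 5: OPEN (3+6=9). Cumulative: 55
Frame 6: OPEN (2+7=9). Cumulative: 64
Frame 7: SPARE (0+10=10). 10 + next roll (9) = 19. Cumulative: 83
Frame 8: OPEN (9+0=9). Cumulative: 92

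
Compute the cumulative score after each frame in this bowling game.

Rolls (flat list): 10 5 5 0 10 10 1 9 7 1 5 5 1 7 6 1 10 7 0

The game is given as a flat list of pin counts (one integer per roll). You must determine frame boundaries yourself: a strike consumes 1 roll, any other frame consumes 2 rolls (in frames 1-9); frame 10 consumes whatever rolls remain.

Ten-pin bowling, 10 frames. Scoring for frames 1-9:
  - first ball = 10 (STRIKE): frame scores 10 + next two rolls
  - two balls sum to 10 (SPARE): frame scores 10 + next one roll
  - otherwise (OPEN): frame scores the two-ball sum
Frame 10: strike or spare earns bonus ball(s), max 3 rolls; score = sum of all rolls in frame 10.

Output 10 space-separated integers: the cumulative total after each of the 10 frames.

Frame 1: STRIKE. 10 + next two rolls (5+5) = 20. Cumulative: 20
Frame 2: SPARE (5+5=10). 10 + next roll (0) = 10. Cumulative: 30
Frame 3: SPARE (0+10=10). 10 + next roll (10) = 20. Cumulative: 50
Frame 4: STRIKE. 10 + next two rolls (1+9) = 20. Cumulative: 70
Frame 5: SPARE (1+9=10). 10 + next roll (7) = 17. Cumulative: 87
Frame 6: OPEN (7+1=8). Cumulative: 95
Frame 7: SPARE (5+5=10). 10 + next roll (1) = 11. Cumulative: 106
Frame 8: OPEN (1+7=8). Cumulative: 114
Frame 9: OPEN (6+1=7). Cumulative: 121
Frame 10: STRIKE. Sum of all frame-10 rolls (10+7+0) = 17. Cumulative: 138

Answer: 20 30 50 70 87 95 106 114 121 138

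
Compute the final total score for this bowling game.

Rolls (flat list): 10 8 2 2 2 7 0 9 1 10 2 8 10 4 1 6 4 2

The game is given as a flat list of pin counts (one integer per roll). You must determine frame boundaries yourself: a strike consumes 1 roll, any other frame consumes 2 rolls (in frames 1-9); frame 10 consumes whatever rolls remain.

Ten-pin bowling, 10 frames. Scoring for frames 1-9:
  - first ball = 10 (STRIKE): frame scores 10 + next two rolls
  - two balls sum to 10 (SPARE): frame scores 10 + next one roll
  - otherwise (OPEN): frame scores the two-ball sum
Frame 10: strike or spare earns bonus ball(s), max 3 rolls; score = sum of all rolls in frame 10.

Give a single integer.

Answer: 135

Derivation:
Frame 1: STRIKE. 10 + next two rolls (8+2) = 20. Cumulative: 20
Frame 2: SPARE (8+2=10). 10 + next roll (2) = 12. Cumulative: 32
Frame 3: OPEN (2+2=4). Cumulative: 36
Frame 4: OPEN (7+0=7). Cumulative: 43
Frame 5: SPARE (9+1=10). 10 + next roll (10) = 20. Cumulative: 63
Frame 6: STRIKE. 10 + next two rolls (2+8) = 20. Cumulative: 83
Frame 7: SPARE (2+8=10). 10 + next roll (10) = 20. Cumulative: 103
Frame 8: STRIKE. 10 + next two rolls (4+1) = 15. Cumulative: 118
Frame 9: OPEN (4+1=5). Cumulative: 123
Frame 10: SPARE. Sum of all frame-10 rolls (6+4+2) = 12. Cumulative: 135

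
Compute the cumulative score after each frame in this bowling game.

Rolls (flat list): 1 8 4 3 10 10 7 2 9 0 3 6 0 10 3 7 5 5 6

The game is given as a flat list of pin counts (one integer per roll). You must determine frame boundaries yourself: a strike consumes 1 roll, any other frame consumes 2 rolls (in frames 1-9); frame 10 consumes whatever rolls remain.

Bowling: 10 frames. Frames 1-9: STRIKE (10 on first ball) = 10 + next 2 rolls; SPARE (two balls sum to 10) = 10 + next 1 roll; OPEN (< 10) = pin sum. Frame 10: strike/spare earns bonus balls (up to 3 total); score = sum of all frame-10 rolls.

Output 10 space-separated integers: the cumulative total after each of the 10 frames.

Answer: 9 16 43 62 71 80 89 102 117 133

Derivation:
Frame 1: OPEN (1+8=9). Cumulative: 9
Frame 2: OPEN (4+3=7). Cumulative: 16
Frame 3: STRIKE. 10 + next two rolls (10+7) = 27. Cumulative: 43
Frame 4: STRIKE. 10 + next two rolls (7+2) = 19. Cumulative: 62
Frame 5: OPEN (7+2=9). Cumulative: 71
Frame 6: OPEN (9+0=9). Cumulative: 80
Frame 7: OPEN (3+6=9). Cumulative: 89
Frame 8: SPARE (0+10=10). 10 + next roll (3) = 13. Cumulative: 102
Frame 9: SPARE (3+7=10). 10 + next roll (5) = 15. Cumulative: 117
Frame 10: SPARE. Sum of all frame-10 rolls (5+5+6) = 16. Cumulative: 133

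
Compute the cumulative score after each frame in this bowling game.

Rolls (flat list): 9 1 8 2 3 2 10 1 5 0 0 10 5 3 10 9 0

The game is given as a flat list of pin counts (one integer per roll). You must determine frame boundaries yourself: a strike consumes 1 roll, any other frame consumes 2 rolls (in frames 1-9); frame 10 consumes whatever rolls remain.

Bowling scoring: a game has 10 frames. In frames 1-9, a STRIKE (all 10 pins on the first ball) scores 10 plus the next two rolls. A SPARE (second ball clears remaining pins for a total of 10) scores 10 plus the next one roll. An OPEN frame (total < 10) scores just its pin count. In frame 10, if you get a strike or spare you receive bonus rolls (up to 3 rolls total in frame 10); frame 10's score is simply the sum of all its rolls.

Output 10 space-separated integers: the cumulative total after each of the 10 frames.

Answer: 18 31 36 52 58 58 76 84 103 112

Derivation:
Frame 1: SPARE (9+1=10). 10 + next roll (8) = 18. Cumulative: 18
Frame 2: SPARE (8+2=10). 10 + next roll (3) = 13. Cumulative: 31
Frame 3: OPEN (3+2=5). Cumulative: 36
Frame 4: STRIKE. 10 + next two rolls (1+5) = 16. Cumulative: 52
Frame 5: OPEN (1+5=6). Cumulative: 58
Frame 6: OPEN (0+0=0). Cumulative: 58
Frame 7: STRIKE. 10 + next two rolls (5+3) = 18. Cumulative: 76
Frame 8: OPEN (5+3=8). Cumulative: 84
Frame 9: STRIKE. 10 + next two rolls (9+0) = 19. Cumulative: 103
Frame 10: OPEN. Sum of all frame-10 rolls (9+0) = 9. Cumulative: 112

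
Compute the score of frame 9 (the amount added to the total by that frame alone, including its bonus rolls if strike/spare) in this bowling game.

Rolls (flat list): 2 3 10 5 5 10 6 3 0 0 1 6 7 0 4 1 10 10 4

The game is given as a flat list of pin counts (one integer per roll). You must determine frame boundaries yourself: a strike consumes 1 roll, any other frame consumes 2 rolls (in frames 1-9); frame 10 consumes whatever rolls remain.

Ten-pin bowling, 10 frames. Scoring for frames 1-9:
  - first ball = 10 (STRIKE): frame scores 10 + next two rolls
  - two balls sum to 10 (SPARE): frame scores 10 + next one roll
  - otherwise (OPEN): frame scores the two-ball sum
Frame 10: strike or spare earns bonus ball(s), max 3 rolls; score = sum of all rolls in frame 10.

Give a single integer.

Answer: 5

Derivation:
Frame 1: OPEN (2+3=5). Cumulative: 5
Frame 2: STRIKE. 10 + next two rolls (5+5) = 20. Cumulative: 25
Frame 3: SPARE (5+5=10). 10 + next roll (10) = 20. Cumulative: 45
Frame 4: STRIKE. 10 + next two rolls (6+3) = 19. Cumulative: 64
Frame 5: OPEN (6+3=9). Cumulative: 73
Frame 6: OPEN (0+0=0). Cumulative: 73
Frame 7: OPEN (1+6=7). Cumulative: 80
Frame 8: OPEN (7+0=7). Cumulative: 87
Frame 9: OPEN (4+1=5). Cumulative: 92
Frame 10: STRIKE. Sum of all frame-10 rolls (10+10+4) = 24. Cumulative: 116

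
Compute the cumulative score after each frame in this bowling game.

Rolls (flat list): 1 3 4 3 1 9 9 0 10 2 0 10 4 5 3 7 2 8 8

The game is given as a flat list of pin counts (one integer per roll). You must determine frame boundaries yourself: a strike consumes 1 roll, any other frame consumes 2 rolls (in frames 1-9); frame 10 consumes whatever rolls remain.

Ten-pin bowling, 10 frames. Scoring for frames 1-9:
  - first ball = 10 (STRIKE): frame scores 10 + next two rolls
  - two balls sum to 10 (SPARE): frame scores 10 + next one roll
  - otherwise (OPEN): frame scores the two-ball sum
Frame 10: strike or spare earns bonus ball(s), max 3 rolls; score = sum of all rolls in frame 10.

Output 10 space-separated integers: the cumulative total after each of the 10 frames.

Frame 1: OPEN (1+3=4). Cumulative: 4
Frame 2: OPEN (4+3=7). Cumulative: 11
Frame 3: SPARE (1+9=10). 10 + next roll (9) = 19. Cumulative: 30
Frame 4: OPEN (9+0=9). Cumulative: 39
Frame 5: STRIKE. 10 + next two rolls (2+0) = 12. Cumulative: 51
Frame 6: OPEN (2+0=2). Cumulative: 53
Frame 7: STRIKE. 10 + next two rolls (4+5) = 19. Cumulative: 72
Frame 8: OPEN (4+5=9). Cumulative: 81
Frame 9: SPARE (3+7=10). 10 + next roll (2) = 12. Cumulative: 93
Frame 10: SPARE. Sum of all frame-10 rolls (2+8+8) = 18. Cumulative: 111

Answer: 4 11 30 39 51 53 72 81 93 111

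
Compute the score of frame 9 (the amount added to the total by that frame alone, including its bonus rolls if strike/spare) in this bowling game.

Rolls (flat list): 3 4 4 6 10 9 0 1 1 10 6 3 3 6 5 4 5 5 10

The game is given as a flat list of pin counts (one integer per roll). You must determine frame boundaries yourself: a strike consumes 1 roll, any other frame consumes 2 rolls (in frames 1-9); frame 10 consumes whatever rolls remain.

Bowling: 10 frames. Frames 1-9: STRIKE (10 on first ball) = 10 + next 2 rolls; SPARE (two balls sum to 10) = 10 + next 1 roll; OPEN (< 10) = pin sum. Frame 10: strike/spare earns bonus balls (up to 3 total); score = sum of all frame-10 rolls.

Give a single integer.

Answer: 9

Derivation:
Frame 1: OPEN (3+4=7). Cumulative: 7
Frame 2: SPARE (4+6=10). 10 + next roll (10) = 20. Cumulative: 27
Frame 3: STRIKE. 10 + next two rolls (9+0) = 19. Cumulative: 46
Frame 4: OPEN (9+0=9). Cumulative: 55
Frame 5: OPEN (1+1=2). Cumulative: 57
Frame 6: STRIKE. 10 + next two rolls (6+3) = 19. Cumulative: 76
Frame 7: OPEN (6+3=9). Cumulative: 85
Frame 8: OPEN (3+6=9). Cumulative: 94
Frame 9: OPEN (5+4=9). Cumulative: 103
Frame 10: SPARE. Sum of all frame-10 rolls (5+5+10) = 20. Cumulative: 123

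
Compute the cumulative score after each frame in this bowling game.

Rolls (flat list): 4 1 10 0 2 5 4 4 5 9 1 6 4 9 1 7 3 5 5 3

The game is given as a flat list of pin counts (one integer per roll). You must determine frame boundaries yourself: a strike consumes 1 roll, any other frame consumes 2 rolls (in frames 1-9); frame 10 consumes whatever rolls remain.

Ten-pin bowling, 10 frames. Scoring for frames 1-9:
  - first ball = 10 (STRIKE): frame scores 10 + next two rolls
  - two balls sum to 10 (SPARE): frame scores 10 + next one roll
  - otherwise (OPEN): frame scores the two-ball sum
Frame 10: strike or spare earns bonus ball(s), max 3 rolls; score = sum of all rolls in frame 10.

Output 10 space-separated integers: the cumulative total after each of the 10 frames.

Frame 1: OPEN (4+1=5). Cumulative: 5
Frame 2: STRIKE. 10 + next two rolls (0+2) = 12. Cumulative: 17
Frame 3: OPEN (0+2=2). Cumulative: 19
Frame 4: OPEN (5+4=9). Cumulative: 28
Frame 5: OPEN (4+5=9). Cumulative: 37
Frame 6: SPARE (9+1=10). 10 + next roll (6) = 16. Cumulative: 53
Frame 7: SPARE (6+4=10). 10 + next roll (9) = 19. Cumulative: 72
Frame 8: SPARE (9+1=10). 10 + next roll (7) = 17. Cumulative: 89
Frame 9: SPARE (7+3=10). 10 + next roll (5) = 15. Cumulative: 104
Frame 10: SPARE. Sum of all frame-10 rolls (5+5+3) = 13. Cumulative: 117

Answer: 5 17 19 28 37 53 72 89 104 117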